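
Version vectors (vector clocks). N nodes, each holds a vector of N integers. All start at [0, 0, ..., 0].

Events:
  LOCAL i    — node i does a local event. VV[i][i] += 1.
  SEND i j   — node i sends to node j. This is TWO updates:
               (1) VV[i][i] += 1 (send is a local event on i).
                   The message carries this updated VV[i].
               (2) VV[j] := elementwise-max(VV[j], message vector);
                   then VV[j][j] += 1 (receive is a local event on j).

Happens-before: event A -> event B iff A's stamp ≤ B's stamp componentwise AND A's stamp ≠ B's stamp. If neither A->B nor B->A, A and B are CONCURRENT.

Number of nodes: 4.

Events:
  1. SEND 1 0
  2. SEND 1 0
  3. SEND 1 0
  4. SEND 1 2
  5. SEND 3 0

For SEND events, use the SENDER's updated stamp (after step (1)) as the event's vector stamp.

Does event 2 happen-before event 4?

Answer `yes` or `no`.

Answer: yes

Derivation:
Initial: VV[0]=[0, 0, 0, 0]
Initial: VV[1]=[0, 0, 0, 0]
Initial: VV[2]=[0, 0, 0, 0]
Initial: VV[3]=[0, 0, 0, 0]
Event 1: SEND 1->0: VV[1][1]++ -> VV[1]=[0, 1, 0, 0], msg_vec=[0, 1, 0, 0]; VV[0]=max(VV[0],msg_vec) then VV[0][0]++ -> VV[0]=[1, 1, 0, 0]
Event 2: SEND 1->0: VV[1][1]++ -> VV[1]=[0, 2, 0, 0], msg_vec=[0, 2, 0, 0]; VV[0]=max(VV[0],msg_vec) then VV[0][0]++ -> VV[0]=[2, 2, 0, 0]
Event 3: SEND 1->0: VV[1][1]++ -> VV[1]=[0, 3, 0, 0], msg_vec=[0, 3, 0, 0]; VV[0]=max(VV[0],msg_vec) then VV[0][0]++ -> VV[0]=[3, 3, 0, 0]
Event 4: SEND 1->2: VV[1][1]++ -> VV[1]=[0, 4, 0, 0], msg_vec=[0, 4, 0, 0]; VV[2]=max(VV[2],msg_vec) then VV[2][2]++ -> VV[2]=[0, 4, 1, 0]
Event 5: SEND 3->0: VV[3][3]++ -> VV[3]=[0, 0, 0, 1], msg_vec=[0, 0, 0, 1]; VV[0]=max(VV[0],msg_vec) then VV[0][0]++ -> VV[0]=[4, 3, 0, 1]
Event 2 stamp: [0, 2, 0, 0]
Event 4 stamp: [0, 4, 0, 0]
[0, 2, 0, 0] <= [0, 4, 0, 0]? True. Equal? False. Happens-before: True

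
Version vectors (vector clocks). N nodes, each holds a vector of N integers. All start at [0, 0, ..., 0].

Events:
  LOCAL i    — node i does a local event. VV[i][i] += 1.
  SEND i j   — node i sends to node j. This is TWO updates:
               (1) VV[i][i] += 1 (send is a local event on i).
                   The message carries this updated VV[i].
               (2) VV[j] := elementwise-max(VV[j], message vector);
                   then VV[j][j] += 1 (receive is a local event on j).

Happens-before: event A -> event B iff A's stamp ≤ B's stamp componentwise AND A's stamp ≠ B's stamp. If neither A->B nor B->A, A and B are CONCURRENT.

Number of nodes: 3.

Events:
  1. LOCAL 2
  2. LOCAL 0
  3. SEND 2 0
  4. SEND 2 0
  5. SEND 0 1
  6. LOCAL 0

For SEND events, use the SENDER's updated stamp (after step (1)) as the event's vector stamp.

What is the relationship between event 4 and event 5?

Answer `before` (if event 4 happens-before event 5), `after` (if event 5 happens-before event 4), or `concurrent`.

Answer: before

Derivation:
Initial: VV[0]=[0, 0, 0]
Initial: VV[1]=[0, 0, 0]
Initial: VV[2]=[0, 0, 0]
Event 1: LOCAL 2: VV[2][2]++ -> VV[2]=[0, 0, 1]
Event 2: LOCAL 0: VV[0][0]++ -> VV[0]=[1, 0, 0]
Event 3: SEND 2->0: VV[2][2]++ -> VV[2]=[0, 0, 2], msg_vec=[0, 0, 2]; VV[0]=max(VV[0],msg_vec) then VV[0][0]++ -> VV[0]=[2, 0, 2]
Event 4: SEND 2->0: VV[2][2]++ -> VV[2]=[0, 0, 3], msg_vec=[0, 0, 3]; VV[0]=max(VV[0],msg_vec) then VV[0][0]++ -> VV[0]=[3, 0, 3]
Event 5: SEND 0->1: VV[0][0]++ -> VV[0]=[4, 0, 3], msg_vec=[4, 0, 3]; VV[1]=max(VV[1],msg_vec) then VV[1][1]++ -> VV[1]=[4, 1, 3]
Event 6: LOCAL 0: VV[0][0]++ -> VV[0]=[5, 0, 3]
Event 4 stamp: [0, 0, 3]
Event 5 stamp: [4, 0, 3]
[0, 0, 3] <= [4, 0, 3]? True
[4, 0, 3] <= [0, 0, 3]? False
Relation: before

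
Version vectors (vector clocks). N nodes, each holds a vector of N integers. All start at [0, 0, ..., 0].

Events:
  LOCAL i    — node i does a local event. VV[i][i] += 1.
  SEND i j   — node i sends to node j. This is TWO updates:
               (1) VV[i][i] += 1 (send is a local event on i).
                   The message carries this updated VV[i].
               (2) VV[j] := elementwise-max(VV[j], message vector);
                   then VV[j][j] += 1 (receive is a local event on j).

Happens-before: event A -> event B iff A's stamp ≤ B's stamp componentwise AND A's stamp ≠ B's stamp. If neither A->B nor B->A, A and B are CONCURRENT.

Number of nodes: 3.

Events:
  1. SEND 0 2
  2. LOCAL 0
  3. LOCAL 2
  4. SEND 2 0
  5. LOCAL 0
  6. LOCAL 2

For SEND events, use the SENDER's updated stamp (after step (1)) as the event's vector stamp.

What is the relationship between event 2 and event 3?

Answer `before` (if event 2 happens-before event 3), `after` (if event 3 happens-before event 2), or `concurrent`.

Initial: VV[0]=[0, 0, 0]
Initial: VV[1]=[0, 0, 0]
Initial: VV[2]=[0, 0, 0]
Event 1: SEND 0->2: VV[0][0]++ -> VV[0]=[1, 0, 0], msg_vec=[1, 0, 0]; VV[2]=max(VV[2],msg_vec) then VV[2][2]++ -> VV[2]=[1, 0, 1]
Event 2: LOCAL 0: VV[0][0]++ -> VV[0]=[2, 0, 0]
Event 3: LOCAL 2: VV[2][2]++ -> VV[2]=[1, 0, 2]
Event 4: SEND 2->0: VV[2][2]++ -> VV[2]=[1, 0, 3], msg_vec=[1, 0, 3]; VV[0]=max(VV[0],msg_vec) then VV[0][0]++ -> VV[0]=[3, 0, 3]
Event 5: LOCAL 0: VV[0][0]++ -> VV[0]=[4, 0, 3]
Event 6: LOCAL 2: VV[2][2]++ -> VV[2]=[1, 0, 4]
Event 2 stamp: [2, 0, 0]
Event 3 stamp: [1, 0, 2]
[2, 0, 0] <= [1, 0, 2]? False
[1, 0, 2] <= [2, 0, 0]? False
Relation: concurrent

Answer: concurrent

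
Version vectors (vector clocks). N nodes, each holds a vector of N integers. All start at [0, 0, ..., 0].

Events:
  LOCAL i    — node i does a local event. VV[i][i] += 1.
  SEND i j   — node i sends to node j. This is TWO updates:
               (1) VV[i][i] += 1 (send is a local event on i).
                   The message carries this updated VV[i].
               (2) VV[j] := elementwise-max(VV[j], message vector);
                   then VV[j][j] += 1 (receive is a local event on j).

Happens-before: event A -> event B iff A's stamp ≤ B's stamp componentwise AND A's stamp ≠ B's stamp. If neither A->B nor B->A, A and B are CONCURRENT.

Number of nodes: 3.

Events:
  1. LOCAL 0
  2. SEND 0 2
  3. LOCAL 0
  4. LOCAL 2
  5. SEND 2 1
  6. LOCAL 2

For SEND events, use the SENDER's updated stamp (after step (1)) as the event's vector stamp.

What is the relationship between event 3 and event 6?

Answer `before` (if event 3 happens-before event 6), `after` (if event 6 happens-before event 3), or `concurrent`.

Initial: VV[0]=[0, 0, 0]
Initial: VV[1]=[0, 0, 0]
Initial: VV[2]=[0, 0, 0]
Event 1: LOCAL 0: VV[0][0]++ -> VV[0]=[1, 0, 0]
Event 2: SEND 0->2: VV[0][0]++ -> VV[0]=[2, 0, 0], msg_vec=[2, 0, 0]; VV[2]=max(VV[2],msg_vec) then VV[2][2]++ -> VV[2]=[2, 0, 1]
Event 3: LOCAL 0: VV[0][0]++ -> VV[0]=[3, 0, 0]
Event 4: LOCAL 2: VV[2][2]++ -> VV[2]=[2, 0, 2]
Event 5: SEND 2->1: VV[2][2]++ -> VV[2]=[2, 0, 3], msg_vec=[2, 0, 3]; VV[1]=max(VV[1],msg_vec) then VV[1][1]++ -> VV[1]=[2, 1, 3]
Event 6: LOCAL 2: VV[2][2]++ -> VV[2]=[2, 0, 4]
Event 3 stamp: [3, 0, 0]
Event 6 stamp: [2, 0, 4]
[3, 0, 0] <= [2, 0, 4]? False
[2, 0, 4] <= [3, 0, 0]? False
Relation: concurrent

Answer: concurrent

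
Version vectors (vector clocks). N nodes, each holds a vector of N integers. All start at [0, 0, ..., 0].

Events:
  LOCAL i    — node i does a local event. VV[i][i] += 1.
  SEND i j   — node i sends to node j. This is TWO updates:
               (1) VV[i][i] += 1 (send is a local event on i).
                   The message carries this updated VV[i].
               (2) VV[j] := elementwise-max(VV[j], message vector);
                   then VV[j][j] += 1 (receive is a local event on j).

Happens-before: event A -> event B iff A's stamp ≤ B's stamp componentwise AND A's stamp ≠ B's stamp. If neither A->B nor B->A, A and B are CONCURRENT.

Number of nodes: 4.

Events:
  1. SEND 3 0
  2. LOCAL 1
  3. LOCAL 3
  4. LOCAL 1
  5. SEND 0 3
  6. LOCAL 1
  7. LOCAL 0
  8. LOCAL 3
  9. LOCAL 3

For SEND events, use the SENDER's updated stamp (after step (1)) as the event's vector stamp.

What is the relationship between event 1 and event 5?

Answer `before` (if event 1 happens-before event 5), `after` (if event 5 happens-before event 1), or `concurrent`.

Initial: VV[0]=[0, 0, 0, 0]
Initial: VV[1]=[0, 0, 0, 0]
Initial: VV[2]=[0, 0, 0, 0]
Initial: VV[3]=[0, 0, 0, 0]
Event 1: SEND 3->0: VV[3][3]++ -> VV[3]=[0, 0, 0, 1], msg_vec=[0, 0, 0, 1]; VV[0]=max(VV[0],msg_vec) then VV[0][0]++ -> VV[0]=[1, 0, 0, 1]
Event 2: LOCAL 1: VV[1][1]++ -> VV[1]=[0, 1, 0, 0]
Event 3: LOCAL 3: VV[3][3]++ -> VV[3]=[0, 0, 0, 2]
Event 4: LOCAL 1: VV[1][1]++ -> VV[1]=[0, 2, 0, 0]
Event 5: SEND 0->3: VV[0][0]++ -> VV[0]=[2, 0, 0, 1], msg_vec=[2, 0, 0, 1]; VV[3]=max(VV[3],msg_vec) then VV[3][3]++ -> VV[3]=[2, 0, 0, 3]
Event 6: LOCAL 1: VV[1][1]++ -> VV[1]=[0, 3, 0, 0]
Event 7: LOCAL 0: VV[0][0]++ -> VV[0]=[3, 0, 0, 1]
Event 8: LOCAL 3: VV[3][3]++ -> VV[3]=[2, 0, 0, 4]
Event 9: LOCAL 3: VV[3][3]++ -> VV[3]=[2, 0, 0, 5]
Event 1 stamp: [0, 0, 0, 1]
Event 5 stamp: [2, 0, 0, 1]
[0, 0, 0, 1] <= [2, 0, 0, 1]? True
[2, 0, 0, 1] <= [0, 0, 0, 1]? False
Relation: before

Answer: before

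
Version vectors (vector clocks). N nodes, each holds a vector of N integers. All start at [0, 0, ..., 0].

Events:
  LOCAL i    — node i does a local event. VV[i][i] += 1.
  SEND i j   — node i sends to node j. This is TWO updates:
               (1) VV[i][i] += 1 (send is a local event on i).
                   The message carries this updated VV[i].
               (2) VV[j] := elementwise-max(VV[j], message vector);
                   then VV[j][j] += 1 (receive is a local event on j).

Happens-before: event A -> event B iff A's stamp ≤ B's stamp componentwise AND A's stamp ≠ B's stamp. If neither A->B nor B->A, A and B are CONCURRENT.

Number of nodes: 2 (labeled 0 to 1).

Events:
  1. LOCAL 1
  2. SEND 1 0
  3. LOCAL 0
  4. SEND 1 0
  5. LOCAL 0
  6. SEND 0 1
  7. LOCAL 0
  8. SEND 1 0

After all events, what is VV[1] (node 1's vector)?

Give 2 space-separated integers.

Answer: 5 5

Derivation:
Initial: VV[0]=[0, 0]
Initial: VV[1]=[0, 0]
Event 1: LOCAL 1: VV[1][1]++ -> VV[1]=[0, 1]
Event 2: SEND 1->0: VV[1][1]++ -> VV[1]=[0, 2], msg_vec=[0, 2]; VV[0]=max(VV[0],msg_vec) then VV[0][0]++ -> VV[0]=[1, 2]
Event 3: LOCAL 0: VV[0][0]++ -> VV[0]=[2, 2]
Event 4: SEND 1->0: VV[1][1]++ -> VV[1]=[0, 3], msg_vec=[0, 3]; VV[0]=max(VV[0],msg_vec) then VV[0][0]++ -> VV[0]=[3, 3]
Event 5: LOCAL 0: VV[0][0]++ -> VV[0]=[4, 3]
Event 6: SEND 0->1: VV[0][0]++ -> VV[0]=[5, 3], msg_vec=[5, 3]; VV[1]=max(VV[1],msg_vec) then VV[1][1]++ -> VV[1]=[5, 4]
Event 7: LOCAL 0: VV[0][0]++ -> VV[0]=[6, 3]
Event 8: SEND 1->0: VV[1][1]++ -> VV[1]=[5, 5], msg_vec=[5, 5]; VV[0]=max(VV[0],msg_vec) then VV[0][0]++ -> VV[0]=[7, 5]
Final vectors: VV[0]=[7, 5]; VV[1]=[5, 5]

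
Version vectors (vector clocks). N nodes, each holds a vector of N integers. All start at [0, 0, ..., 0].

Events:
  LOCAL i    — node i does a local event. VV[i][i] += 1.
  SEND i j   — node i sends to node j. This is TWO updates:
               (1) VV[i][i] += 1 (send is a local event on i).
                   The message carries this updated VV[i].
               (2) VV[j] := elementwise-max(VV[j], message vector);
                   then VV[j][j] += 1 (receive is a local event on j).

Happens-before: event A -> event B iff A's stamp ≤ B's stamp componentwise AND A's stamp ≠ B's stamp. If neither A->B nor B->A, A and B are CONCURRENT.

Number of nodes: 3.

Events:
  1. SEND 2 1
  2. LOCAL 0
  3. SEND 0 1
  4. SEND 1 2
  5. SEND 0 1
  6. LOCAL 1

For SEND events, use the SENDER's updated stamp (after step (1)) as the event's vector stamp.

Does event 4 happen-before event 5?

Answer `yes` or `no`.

Initial: VV[0]=[0, 0, 0]
Initial: VV[1]=[0, 0, 0]
Initial: VV[2]=[0, 0, 0]
Event 1: SEND 2->1: VV[2][2]++ -> VV[2]=[0, 0, 1], msg_vec=[0, 0, 1]; VV[1]=max(VV[1],msg_vec) then VV[1][1]++ -> VV[1]=[0, 1, 1]
Event 2: LOCAL 0: VV[0][0]++ -> VV[0]=[1, 0, 0]
Event 3: SEND 0->1: VV[0][0]++ -> VV[0]=[2, 0, 0], msg_vec=[2, 0, 0]; VV[1]=max(VV[1],msg_vec) then VV[1][1]++ -> VV[1]=[2, 2, 1]
Event 4: SEND 1->2: VV[1][1]++ -> VV[1]=[2, 3, 1], msg_vec=[2, 3, 1]; VV[2]=max(VV[2],msg_vec) then VV[2][2]++ -> VV[2]=[2, 3, 2]
Event 5: SEND 0->1: VV[0][0]++ -> VV[0]=[3, 0, 0], msg_vec=[3, 0, 0]; VV[1]=max(VV[1],msg_vec) then VV[1][1]++ -> VV[1]=[3, 4, 1]
Event 6: LOCAL 1: VV[1][1]++ -> VV[1]=[3, 5, 1]
Event 4 stamp: [2, 3, 1]
Event 5 stamp: [3, 0, 0]
[2, 3, 1] <= [3, 0, 0]? False. Equal? False. Happens-before: False

Answer: no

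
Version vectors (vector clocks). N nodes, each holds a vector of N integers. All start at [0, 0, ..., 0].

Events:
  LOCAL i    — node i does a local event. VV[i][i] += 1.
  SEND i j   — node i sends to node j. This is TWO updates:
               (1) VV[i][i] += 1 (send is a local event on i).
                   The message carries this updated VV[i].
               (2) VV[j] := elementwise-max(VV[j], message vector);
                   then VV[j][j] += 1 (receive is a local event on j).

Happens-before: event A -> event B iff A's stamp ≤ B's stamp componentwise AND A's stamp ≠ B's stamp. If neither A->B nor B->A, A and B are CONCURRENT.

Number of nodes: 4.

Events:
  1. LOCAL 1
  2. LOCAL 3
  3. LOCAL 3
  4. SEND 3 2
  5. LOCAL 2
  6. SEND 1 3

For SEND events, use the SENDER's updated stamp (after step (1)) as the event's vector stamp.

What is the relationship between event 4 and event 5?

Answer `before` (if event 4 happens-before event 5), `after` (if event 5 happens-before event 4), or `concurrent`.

Answer: before

Derivation:
Initial: VV[0]=[0, 0, 0, 0]
Initial: VV[1]=[0, 0, 0, 0]
Initial: VV[2]=[0, 0, 0, 0]
Initial: VV[3]=[0, 0, 0, 0]
Event 1: LOCAL 1: VV[1][1]++ -> VV[1]=[0, 1, 0, 0]
Event 2: LOCAL 3: VV[3][3]++ -> VV[3]=[0, 0, 0, 1]
Event 3: LOCAL 3: VV[3][3]++ -> VV[3]=[0, 0, 0, 2]
Event 4: SEND 3->2: VV[3][3]++ -> VV[3]=[0, 0, 0, 3], msg_vec=[0, 0, 0, 3]; VV[2]=max(VV[2],msg_vec) then VV[2][2]++ -> VV[2]=[0, 0, 1, 3]
Event 5: LOCAL 2: VV[2][2]++ -> VV[2]=[0, 0, 2, 3]
Event 6: SEND 1->3: VV[1][1]++ -> VV[1]=[0, 2, 0, 0], msg_vec=[0, 2, 0, 0]; VV[3]=max(VV[3],msg_vec) then VV[3][3]++ -> VV[3]=[0, 2, 0, 4]
Event 4 stamp: [0, 0, 0, 3]
Event 5 stamp: [0, 0, 2, 3]
[0, 0, 0, 3] <= [0, 0, 2, 3]? True
[0, 0, 2, 3] <= [0, 0, 0, 3]? False
Relation: before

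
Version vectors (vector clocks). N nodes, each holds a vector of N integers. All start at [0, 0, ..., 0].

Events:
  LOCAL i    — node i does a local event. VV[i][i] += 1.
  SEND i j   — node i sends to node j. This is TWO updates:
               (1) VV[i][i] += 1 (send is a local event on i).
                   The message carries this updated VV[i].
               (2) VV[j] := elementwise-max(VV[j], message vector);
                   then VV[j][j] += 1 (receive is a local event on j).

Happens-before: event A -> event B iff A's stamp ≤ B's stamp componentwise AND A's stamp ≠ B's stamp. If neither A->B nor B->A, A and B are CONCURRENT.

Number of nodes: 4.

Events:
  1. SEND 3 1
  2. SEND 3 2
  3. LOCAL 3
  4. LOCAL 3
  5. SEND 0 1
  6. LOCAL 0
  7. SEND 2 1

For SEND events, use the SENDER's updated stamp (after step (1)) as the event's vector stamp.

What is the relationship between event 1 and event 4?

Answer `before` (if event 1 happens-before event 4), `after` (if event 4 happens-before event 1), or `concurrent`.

Initial: VV[0]=[0, 0, 0, 0]
Initial: VV[1]=[0, 0, 0, 0]
Initial: VV[2]=[0, 0, 0, 0]
Initial: VV[3]=[0, 0, 0, 0]
Event 1: SEND 3->1: VV[3][3]++ -> VV[3]=[0, 0, 0, 1], msg_vec=[0, 0, 0, 1]; VV[1]=max(VV[1],msg_vec) then VV[1][1]++ -> VV[1]=[0, 1, 0, 1]
Event 2: SEND 3->2: VV[3][3]++ -> VV[3]=[0, 0, 0, 2], msg_vec=[0, 0, 0, 2]; VV[2]=max(VV[2],msg_vec) then VV[2][2]++ -> VV[2]=[0, 0, 1, 2]
Event 3: LOCAL 3: VV[3][3]++ -> VV[3]=[0, 0, 0, 3]
Event 4: LOCAL 3: VV[3][3]++ -> VV[3]=[0, 0, 0, 4]
Event 5: SEND 0->1: VV[0][0]++ -> VV[0]=[1, 0, 0, 0], msg_vec=[1, 0, 0, 0]; VV[1]=max(VV[1],msg_vec) then VV[1][1]++ -> VV[1]=[1, 2, 0, 1]
Event 6: LOCAL 0: VV[0][0]++ -> VV[0]=[2, 0, 0, 0]
Event 7: SEND 2->1: VV[2][2]++ -> VV[2]=[0, 0, 2, 2], msg_vec=[0, 0, 2, 2]; VV[1]=max(VV[1],msg_vec) then VV[1][1]++ -> VV[1]=[1, 3, 2, 2]
Event 1 stamp: [0, 0, 0, 1]
Event 4 stamp: [0, 0, 0, 4]
[0, 0, 0, 1] <= [0, 0, 0, 4]? True
[0, 0, 0, 4] <= [0, 0, 0, 1]? False
Relation: before

Answer: before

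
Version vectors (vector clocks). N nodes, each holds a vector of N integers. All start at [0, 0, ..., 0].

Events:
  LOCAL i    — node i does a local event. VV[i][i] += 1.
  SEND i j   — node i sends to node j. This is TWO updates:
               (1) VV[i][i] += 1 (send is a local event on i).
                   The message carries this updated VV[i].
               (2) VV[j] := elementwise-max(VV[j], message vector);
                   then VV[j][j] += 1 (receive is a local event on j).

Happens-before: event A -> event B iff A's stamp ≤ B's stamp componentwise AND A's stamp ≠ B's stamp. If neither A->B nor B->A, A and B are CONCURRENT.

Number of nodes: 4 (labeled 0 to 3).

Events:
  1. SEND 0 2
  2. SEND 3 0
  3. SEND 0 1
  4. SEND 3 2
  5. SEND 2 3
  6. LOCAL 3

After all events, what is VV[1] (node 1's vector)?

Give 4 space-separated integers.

Initial: VV[0]=[0, 0, 0, 0]
Initial: VV[1]=[0, 0, 0, 0]
Initial: VV[2]=[0, 0, 0, 0]
Initial: VV[3]=[0, 0, 0, 0]
Event 1: SEND 0->2: VV[0][0]++ -> VV[0]=[1, 0, 0, 0], msg_vec=[1, 0, 0, 0]; VV[2]=max(VV[2],msg_vec) then VV[2][2]++ -> VV[2]=[1, 0, 1, 0]
Event 2: SEND 3->0: VV[3][3]++ -> VV[3]=[0, 0, 0, 1], msg_vec=[0, 0, 0, 1]; VV[0]=max(VV[0],msg_vec) then VV[0][0]++ -> VV[0]=[2, 0, 0, 1]
Event 3: SEND 0->1: VV[0][0]++ -> VV[0]=[3, 0, 0, 1], msg_vec=[3, 0, 0, 1]; VV[1]=max(VV[1],msg_vec) then VV[1][1]++ -> VV[1]=[3, 1, 0, 1]
Event 4: SEND 3->2: VV[3][3]++ -> VV[3]=[0, 0, 0, 2], msg_vec=[0, 0, 0, 2]; VV[2]=max(VV[2],msg_vec) then VV[2][2]++ -> VV[2]=[1, 0, 2, 2]
Event 5: SEND 2->3: VV[2][2]++ -> VV[2]=[1, 0, 3, 2], msg_vec=[1, 0, 3, 2]; VV[3]=max(VV[3],msg_vec) then VV[3][3]++ -> VV[3]=[1, 0, 3, 3]
Event 6: LOCAL 3: VV[3][3]++ -> VV[3]=[1, 0, 3, 4]
Final vectors: VV[0]=[3, 0, 0, 1]; VV[1]=[3, 1, 0, 1]; VV[2]=[1, 0, 3, 2]; VV[3]=[1, 0, 3, 4]

Answer: 3 1 0 1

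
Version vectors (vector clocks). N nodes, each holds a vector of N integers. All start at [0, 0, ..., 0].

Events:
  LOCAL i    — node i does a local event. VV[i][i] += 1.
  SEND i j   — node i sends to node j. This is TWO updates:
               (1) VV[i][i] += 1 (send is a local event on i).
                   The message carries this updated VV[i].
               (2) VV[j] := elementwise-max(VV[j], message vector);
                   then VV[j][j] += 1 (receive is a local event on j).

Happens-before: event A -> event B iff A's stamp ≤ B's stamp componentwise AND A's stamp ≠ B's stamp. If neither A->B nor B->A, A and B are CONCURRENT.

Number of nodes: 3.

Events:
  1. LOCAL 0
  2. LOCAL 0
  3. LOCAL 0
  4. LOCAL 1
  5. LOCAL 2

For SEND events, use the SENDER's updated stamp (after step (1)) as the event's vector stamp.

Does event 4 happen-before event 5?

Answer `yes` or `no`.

Initial: VV[0]=[0, 0, 0]
Initial: VV[1]=[0, 0, 0]
Initial: VV[2]=[0, 0, 0]
Event 1: LOCAL 0: VV[0][0]++ -> VV[0]=[1, 0, 0]
Event 2: LOCAL 0: VV[0][0]++ -> VV[0]=[2, 0, 0]
Event 3: LOCAL 0: VV[0][0]++ -> VV[0]=[3, 0, 0]
Event 4: LOCAL 1: VV[1][1]++ -> VV[1]=[0, 1, 0]
Event 5: LOCAL 2: VV[2][2]++ -> VV[2]=[0, 0, 1]
Event 4 stamp: [0, 1, 0]
Event 5 stamp: [0, 0, 1]
[0, 1, 0] <= [0, 0, 1]? False. Equal? False. Happens-before: False

Answer: no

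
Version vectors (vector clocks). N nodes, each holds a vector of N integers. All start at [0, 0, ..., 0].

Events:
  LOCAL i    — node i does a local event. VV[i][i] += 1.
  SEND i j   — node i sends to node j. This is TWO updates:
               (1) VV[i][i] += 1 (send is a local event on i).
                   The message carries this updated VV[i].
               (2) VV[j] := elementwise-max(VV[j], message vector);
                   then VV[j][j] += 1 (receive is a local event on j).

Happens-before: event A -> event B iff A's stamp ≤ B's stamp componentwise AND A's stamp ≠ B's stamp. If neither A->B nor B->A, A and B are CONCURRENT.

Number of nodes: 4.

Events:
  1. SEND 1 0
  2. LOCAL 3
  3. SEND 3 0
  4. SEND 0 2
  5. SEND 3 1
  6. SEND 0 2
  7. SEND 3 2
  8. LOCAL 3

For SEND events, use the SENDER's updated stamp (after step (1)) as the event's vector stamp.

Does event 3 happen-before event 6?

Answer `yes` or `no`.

Initial: VV[0]=[0, 0, 0, 0]
Initial: VV[1]=[0, 0, 0, 0]
Initial: VV[2]=[0, 0, 0, 0]
Initial: VV[3]=[0, 0, 0, 0]
Event 1: SEND 1->0: VV[1][1]++ -> VV[1]=[0, 1, 0, 0], msg_vec=[0, 1, 0, 0]; VV[0]=max(VV[0],msg_vec) then VV[0][0]++ -> VV[0]=[1, 1, 0, 0]
Event 2: LOCAL 3: VV[3][3]++ -> VV[3]=[0, 0, 0, 1]
Event 3: SEND 3->0: VV[3][3]++ -> VV[3]=[0, 0, 0, 2], msg_vec=[0, 0, 0, 2]; VV[0]=max(VV[0],msg_vec) then VV[0][0]++ -> VV[0]=[2, 1, 0, 2]
Event 4: SEND 0->2: VV[0][0]++ -> VV[0]=[3, 1, 0, 2], msg_vec=[3, 1, 0, 2]; VV[2]=max(VV[2],msg_vec) then VV[2][2]++ -> VV[2]=[3, 1, 1, 2]
Event 5: SEND 3->1: VV[3][3]++ -> VV[3]=[0, 0, 0, 3], msg_vec=[0, 0, 0, 3]; VV[1]=max(VV[1],msg_vec) then VV[1][1]++ -> VV[1]=[0, 2, 0, 3]
Event 6: SEND 0->2: VV[0][0]++ -> VV[0]=[4, 1, 0, 2], msg_vec=[4, 1, 0, 2]; VV[2]=max(VV[2],msg_vec) then VV[2][2]++ -> VV[2]=[4, 1, 2, 2]
Event 7: SEND 3->2: VV[3][3]++ -> VV[3]=[0, 0, 0, 4], msg_vec=[0, 0, 0, 4]; VV[2]=max(VV[2],msg_vec) then VV[2][2]++ -> VV[2]=[4, 1, 3, 4]
Event 8: LOCAL 3: VV[3][3]++ -> VV[3]=[0, 0, 0, 5]
Event 3 stamp: [0, 0, 0, 2]
Event 6 stamp: [4, 1, 0, 2]
[0, 0, 0, 2] <= [4, 1, 0, 2]? True. Equal? False. Happens-before: True

Answer: yes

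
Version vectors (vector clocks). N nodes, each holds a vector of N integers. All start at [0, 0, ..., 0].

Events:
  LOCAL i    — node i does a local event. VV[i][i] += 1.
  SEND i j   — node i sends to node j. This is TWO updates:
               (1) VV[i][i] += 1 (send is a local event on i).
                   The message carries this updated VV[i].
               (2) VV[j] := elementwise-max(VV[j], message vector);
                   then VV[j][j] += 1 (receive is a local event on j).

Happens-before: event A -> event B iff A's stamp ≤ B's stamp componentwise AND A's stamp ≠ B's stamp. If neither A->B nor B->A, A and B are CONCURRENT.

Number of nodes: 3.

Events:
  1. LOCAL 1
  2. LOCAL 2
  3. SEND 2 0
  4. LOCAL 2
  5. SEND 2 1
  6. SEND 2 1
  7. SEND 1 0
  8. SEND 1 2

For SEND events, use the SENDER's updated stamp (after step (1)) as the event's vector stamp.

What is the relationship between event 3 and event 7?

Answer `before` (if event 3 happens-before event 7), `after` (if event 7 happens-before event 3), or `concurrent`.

Answer: before

Derivation:
Initial: VV[0]=[0, 0, 0]
Initial: VV[1]=[0, 0, 0]
Initial: VV[2]=[0, 0, 0]
Event 1: LOCAL 1: VV[1][1]++ -> VV[1]=[0, 1, 0]
Event 2: LOCAL 2: VV[2][2]++ -> VV[2]=[0, 0, 1]
Event 3: SEND 2->0: VV[2][2]++ -> VV[2]=[0, 0, 2], msg_vec=[0, 0, 2]; VV[0]=max(VV[0],msg_vec) then VV[0][0]++ -> VV[0]=[1, 0, 2]
Event 4: LOCAL 2: VV[2][2]++ -> VV[2]=[0, 0, 3]
Event 5: SEND 2->1: VV[2][2]++ -> VV[2]=[0, 0, 4], msg_vec=[0, 0, 4]; VV[1]=max(VV[1],msg_vec) then VV[1][1]++ -> VV[1]=[0, 2, 4]
Event 6: SEND 2->1: VV[2][2]++ -> VV[2]=[0, 0, 5], msg_vec=[0, 0, 5]; VV[1]=max(VV[1],msg_vec) then VV[1][1]++ -> VV[1]=[0, 3, 5]
Event 7: SEND 1->0: VV[1][1]++ -> VV[1]=[0, 4, 5], msg_vec=[0, 4, 5]; VV[0]=max(VV[0],msg_vec) then VV[0][0]++ -> VV[0]=[2, 4, 5]
Event 8: SEND 1->2: VV[1][1]++ -> VV[1]=[0, 5, 5], msg_vec=[0, 5, 5]; VV[2]=max(VV[2],msg_vec) then VV[2][2]++ -> VV[2]=[0, 5, 6]
Event 3 stamp: [0, 0, 2]
Event 7 stamp: [0, 4, 5]
[0, 0, 2] <= [0, 4, 5]? True
[0, 4, 5] <= [0, 0, 2]? False
Relation: before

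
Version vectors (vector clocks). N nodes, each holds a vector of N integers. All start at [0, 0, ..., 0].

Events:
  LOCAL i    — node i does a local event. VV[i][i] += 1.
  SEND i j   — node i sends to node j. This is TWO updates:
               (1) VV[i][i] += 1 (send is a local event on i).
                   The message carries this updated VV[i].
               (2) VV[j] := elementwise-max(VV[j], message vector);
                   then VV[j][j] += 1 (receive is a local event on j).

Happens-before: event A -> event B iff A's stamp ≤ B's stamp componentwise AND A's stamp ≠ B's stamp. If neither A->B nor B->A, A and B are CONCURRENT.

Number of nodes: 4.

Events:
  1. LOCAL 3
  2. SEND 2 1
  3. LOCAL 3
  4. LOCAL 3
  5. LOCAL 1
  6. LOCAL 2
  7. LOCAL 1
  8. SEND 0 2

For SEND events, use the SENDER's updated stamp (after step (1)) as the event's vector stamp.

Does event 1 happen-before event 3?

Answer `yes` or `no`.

Answer: yes

Derivation:
Initial: VV[0]=[0, 0, 0, 0]
Initial: VV[1]=[0, 0, 0, 0]
Initial: VV[2]=[0, 0, 0, 0]
Initial: VV[3]=[0, 0, 0, 0]
Event 1: LOCAL 3: VV[3][3]++ -> VV[3]=[0, 0, 0, 1]
Event 2: SEND 2->1: VV[2][2]++ -> VV[2]=[0, 0, 1, 0], msg_vec=[0, 0, 1, 0]; VV[1]=max(VV[1],msg_vec) then VV[1][1]++ -> VV[1]=[0, 1, 1, 0]
Event 3: LOCAL 3: VV[3][3]++ -> VV[3]=[0, 0, 0, 2]
Event 4: LOCAL 3: VV[3][3]++ -> VV[3]=[0, 0, 0, 3]
Event 5: LOCAL 1: VV[1][1]++ -> VV[1]=[0, 2, 1, 0]
Event 6: LOCAL 2: VV[2][2]++ -> VV[2]=[0, 0, 2, 0]
Event 7: LOCAL 1: VV[1][1]++ -> VV[1]=[0, 3, 1, 0]
Event 8: SEND 0->2: VV[0][0]++ -> VV[0]=[1, 0, 0, 0], msg_vec=[1, 0, 0, 0]; VV[2]=max(VV[2],msg_vec) then VV[2][2]++ -> VV[2]=[1, 0, 3, 0]
Event 1 stamp: [0, 0, 0, 1]
Event 3 stamp: [0, 0, 0, 2]
[0, 0, 0, 1] <= [0, 0, 0, 2]? True. Equal? False. Happens-before: True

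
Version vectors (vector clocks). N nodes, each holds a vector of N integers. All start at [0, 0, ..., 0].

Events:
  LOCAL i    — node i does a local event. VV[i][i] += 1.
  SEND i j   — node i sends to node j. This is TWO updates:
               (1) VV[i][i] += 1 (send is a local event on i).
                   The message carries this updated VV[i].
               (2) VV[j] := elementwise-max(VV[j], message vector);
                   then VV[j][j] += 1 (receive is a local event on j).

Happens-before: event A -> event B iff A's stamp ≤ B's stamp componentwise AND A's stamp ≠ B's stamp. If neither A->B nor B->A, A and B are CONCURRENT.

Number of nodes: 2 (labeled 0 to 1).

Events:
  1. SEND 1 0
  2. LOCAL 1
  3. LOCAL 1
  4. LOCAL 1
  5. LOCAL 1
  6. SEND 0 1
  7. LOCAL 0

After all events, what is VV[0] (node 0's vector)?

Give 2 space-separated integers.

Answer: 3 1

Derivation:
Initial: VV[0]=[0, 0]
Initial: VV[1]=[0, 0]
Event 1: SEND 1->0: VV[1][1]++ -> VV[1]=[0, 1], msg_vec=[0, 1]; VV[0]=max(VV[0],msg_vec) then VV[0][0]++ -> VV[0]=[1, 1]
Event 2: LOCAL 1: VV[1][1]++ -> VV[1]=[0, 2]
Event 3: LOCAL 1: VV[1][1]++ -> VV[1]=[0, 3]
Event 4: LOCAL 1: VV[1][1]++ -> VV[1]=[0, 4]
Event 5: LOCAL 1: VV[1][1]++ -> VV[1]=[0, 5]
Event 6: SEND 0->1: VV[0][0]++ -> VV[0]=[2, 1], msg_vec=[2, 1]; VV[1]=max(VV[1],msg_vec) then VV[1][1]++ -> VV[1]=[2, 6]
Event 7: LOCAL 0: VV[0][0]++ -> VV[0]=[3, 1]
Final vectors: VV[0]=[3, 1]; VV[1]=[2, 6]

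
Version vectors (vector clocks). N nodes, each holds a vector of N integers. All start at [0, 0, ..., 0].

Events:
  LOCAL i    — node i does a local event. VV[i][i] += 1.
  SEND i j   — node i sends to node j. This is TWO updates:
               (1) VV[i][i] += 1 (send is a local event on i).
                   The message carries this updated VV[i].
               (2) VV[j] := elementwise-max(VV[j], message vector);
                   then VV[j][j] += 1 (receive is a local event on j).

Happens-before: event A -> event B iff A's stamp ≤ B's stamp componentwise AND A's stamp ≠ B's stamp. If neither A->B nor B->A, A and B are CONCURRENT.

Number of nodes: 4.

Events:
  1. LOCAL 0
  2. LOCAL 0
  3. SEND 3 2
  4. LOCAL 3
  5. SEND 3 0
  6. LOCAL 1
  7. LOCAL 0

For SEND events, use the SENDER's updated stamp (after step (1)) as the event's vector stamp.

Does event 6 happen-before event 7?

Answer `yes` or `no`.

Initial: VV[0]=[0, 0, 0, 0]
Initial: VV[1]=[0, 0, 0, 0]
Initial: VV[2]=[0, 0, 0, 0]
Initial: VV[3]=[0, 0, 0, 0]
Event 1: LOCAL 0: VV[0][0]++ -> VV[0]=[1, 0, 0, 0]
Event 2: LOCAL 0: VV[0][0]++ -> VV[0]=[2, 0, 0, 0]
Event 3: SEND 3->2: VV[3][3]++ -> VV[3]=[0, 0, 0, 1], msg_vec=[0, 0, 0, 1]; VV[2]=max(VV[2],msg_vec) then VV[2][2]++ -> VV[2]=[0, 0, 1, 1]
Event 4: LOCAL 3: VV[3][3]++ -> VV[3]=[0, 0, 0, 2]
Event 5: SEND 3->0: VV[3][3]++ -> VV[3]=[0, 0, 0, 3], msg_vec=[0, 0, 0, 3]; VV[0]=max(VV[0],msg_vec) then VV[0][0]++ -> VV[0]=[3, 0, 0, 3]
Event 6: LOCAL 1: VV[1][1]++ -> VV[1]=[0, 1, 0, 0]
Event 7: LOCAL 0: VV[0][0]++ -> VV[0]=[4, 0, 0, 3]
Event 6 stamp: [0, 1, 0, 0]
Event 7 stamp: [4, 0, 0, 3]
[0, 1, 0, 0] <= [4, 0, 0, 3]? False. Equal? False. Happens-before: False

Answer: no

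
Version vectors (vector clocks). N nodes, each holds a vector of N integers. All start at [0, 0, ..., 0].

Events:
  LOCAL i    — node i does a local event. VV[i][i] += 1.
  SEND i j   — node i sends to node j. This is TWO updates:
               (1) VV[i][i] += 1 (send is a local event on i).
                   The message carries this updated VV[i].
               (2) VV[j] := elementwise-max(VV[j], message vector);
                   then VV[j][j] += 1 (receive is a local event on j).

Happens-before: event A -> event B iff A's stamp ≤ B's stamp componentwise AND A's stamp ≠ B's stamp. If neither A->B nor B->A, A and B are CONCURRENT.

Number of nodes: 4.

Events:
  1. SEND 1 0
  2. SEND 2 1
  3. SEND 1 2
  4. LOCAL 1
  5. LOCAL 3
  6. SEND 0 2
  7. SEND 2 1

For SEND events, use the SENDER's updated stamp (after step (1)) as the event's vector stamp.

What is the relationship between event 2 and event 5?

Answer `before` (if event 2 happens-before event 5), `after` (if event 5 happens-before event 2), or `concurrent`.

Answer: concurrent

Derivation:
Initial: VV[0]=[0, 0, 0, 0]
Initial: VV[1]=[0, 0, 0, 0]
Initial: VV[2]=[0, 0, 0, 0]
Initial: VV[3]=[0, 0, 0, 0]
Event 1: SEND 1->0: VV[1][1]++ -> VV[1]=[0, 1, 0, 0], msg_vec=[0, 1, 0, 0]; VV[0]=max(VV[0],msg_vec) then VV[0][0]++ -> VV[0]=[1, 1, 0, 0]
Event 2: SEND 2->1: VV[2][2]++ -> VV[2]=[0, 0, 1, 0], msg_vec=[0, 0, 1, 0]; VV[1]=max(VV[1],msg_vec) then VV[1][1]++ -> VV[1]=[0, 2, 1, 0]
Event 3: SEND 1->2: VV[1][1]++ -> VV[1]=[0, 3, 1, 0], msg_vec=[0, 3, 1, 0]; VV[2]=max(VV[2],msg_vec) then VV[2][2]++ -> VV[2]=[0, 3, 2, 0]
Event 4: LOCAL 1: VV[1][1]++ -> VV[1]=[0, 4, 1, 0]
Event 5: LOCAL 3: VV[3][3]++ -> VV[3]=[0, 0, 0, 1]
Event 6: SEND 0->2: VV[0][0]++ -> VV[0]=[2, 1, 0, 0], msg_vec=[2, 1, 0, 0]; VV[2]=max(VV[2],msg_vec) then VV[2][2]++ -> VV[2]=[2, 3, 3, 0]
Event 7: SEND 2->1: VV[2][2]++ -> VV[2]=[2, 3, 4, 0], msg_vec=[2, 3, 4, 0]; VV[1]=max(VV[1],msg_vec) then VV[1][1]++ -> VV[1]=[2, 5, 4, 0]
Event 2 stamp: [0, 0, 1, 0]
Event 5 stamp: [0, 0, 0, 1]
[0, 0, 1, 0] <= [0, 0, 0, 1]? False
[0, 0, 0, 1] <= [0, 0, 1, 0]? False
Relation: concurrent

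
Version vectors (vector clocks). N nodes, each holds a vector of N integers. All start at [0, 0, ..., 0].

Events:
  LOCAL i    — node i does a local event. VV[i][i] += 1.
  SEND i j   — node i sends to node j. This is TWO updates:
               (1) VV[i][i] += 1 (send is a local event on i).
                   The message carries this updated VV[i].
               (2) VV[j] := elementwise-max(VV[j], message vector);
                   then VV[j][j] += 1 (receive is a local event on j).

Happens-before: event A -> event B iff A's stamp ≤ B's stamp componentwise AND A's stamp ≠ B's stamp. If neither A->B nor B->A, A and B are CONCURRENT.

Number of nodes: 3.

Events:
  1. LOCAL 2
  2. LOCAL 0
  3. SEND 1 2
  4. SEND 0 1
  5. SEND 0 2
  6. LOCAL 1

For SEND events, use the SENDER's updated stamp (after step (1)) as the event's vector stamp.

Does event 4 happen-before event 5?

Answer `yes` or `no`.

Initial: VV[0]=[0, 0, 0]
Initial: VV[1]=[0, 0, 0]
Initial: VV[2]=[0, 0, 0]
Event 1: LOCAL 2: VV[2][2]++ -> VV[2]=[0, 0, 1]
Event 2: LOCAL 0: VV[0][0]++ -> VV[0]=[1, 0, 0]
Event 3: SEND 1->2: VV[1][1]++ -> VV[1]=[0, 1, 0], msg_vec=[0, 1, 0]; VV[2]=max(VV[2],msg_vec) then VV[2][2]++ -> VV[2]=[0, 1, 2]
Event 4: SEND 0->1: VV[0][0]++ -> VV[0]=[2, 0, 0], msg_vec=[2, 0, 0]; VV[1]=max(VV[1],msg_vec) then VV[1][1]++ -> VV[1]=[2, 2, 0]
Event 5: SEND 0->2: VV[0][0]++ -> VV[0]=[3, 0, 0], msg_vec=[3, 0, 0]; VV[2]=max(VV[2],msg_vec) then VV[2][2]++ -> VV[2]=[3, 1, 3]
Event 6: LOCAL 1: VV[1][1]++ -> VV[1]=[2, 3, 0]
Event 4 stamp: [2, 0, 0]
Event 5 stamp: [3, 0, 0]
[2, 0, 0] <= [3, 0, 0]? True. Equal? False. Happens-before: True

Answer: yes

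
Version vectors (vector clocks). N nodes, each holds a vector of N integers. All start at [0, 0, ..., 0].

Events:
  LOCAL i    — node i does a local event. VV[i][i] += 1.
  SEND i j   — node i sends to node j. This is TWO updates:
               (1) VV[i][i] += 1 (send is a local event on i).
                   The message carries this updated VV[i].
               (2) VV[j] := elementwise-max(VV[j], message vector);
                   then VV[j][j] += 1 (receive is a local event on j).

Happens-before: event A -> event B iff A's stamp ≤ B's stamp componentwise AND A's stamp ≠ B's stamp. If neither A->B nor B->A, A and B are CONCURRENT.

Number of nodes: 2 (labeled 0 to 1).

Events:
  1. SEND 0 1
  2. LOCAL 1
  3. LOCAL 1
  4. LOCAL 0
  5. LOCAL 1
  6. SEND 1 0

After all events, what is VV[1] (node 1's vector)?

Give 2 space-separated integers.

Answer: 1 5

Derivation:
Initial: VV[0]=[0, 0]
Initial: VV[1]=[0, 0]
Event 1: SEND 0->1: VV[0][0]++ -> VV[0]=[1, 0], msg_vec=[1, 0]; VV[1]=max(VV[1],msg_vec) then VV[1][1]++ -> VV[1]=[1, 1]
Event 2: LOCAL 1: VV[1][1]++ -> VV[1]=[1, 2]
Event 3: LOCAL 1: VV[1][1]++ -> VV[1]=[1, 3]
Event 4: LOCAL 0: VV[0][0]++ -> VV[0]=[2, 0]
Event 5: LOCAL 1: VV[1][1]++ -> VV[1]=[1, 4]
Event 6: SEND 1->0: VV[1][1]++ -> VV[1]=[1, 5], msg_vec=[1, 5]; VV[0]=max(VV[0],msg_vec) then VV[0][0]++ -> VV[0]=[3, 5]
Final vectors: VV[0]=[3, 5]; VV[1]=[1, 5]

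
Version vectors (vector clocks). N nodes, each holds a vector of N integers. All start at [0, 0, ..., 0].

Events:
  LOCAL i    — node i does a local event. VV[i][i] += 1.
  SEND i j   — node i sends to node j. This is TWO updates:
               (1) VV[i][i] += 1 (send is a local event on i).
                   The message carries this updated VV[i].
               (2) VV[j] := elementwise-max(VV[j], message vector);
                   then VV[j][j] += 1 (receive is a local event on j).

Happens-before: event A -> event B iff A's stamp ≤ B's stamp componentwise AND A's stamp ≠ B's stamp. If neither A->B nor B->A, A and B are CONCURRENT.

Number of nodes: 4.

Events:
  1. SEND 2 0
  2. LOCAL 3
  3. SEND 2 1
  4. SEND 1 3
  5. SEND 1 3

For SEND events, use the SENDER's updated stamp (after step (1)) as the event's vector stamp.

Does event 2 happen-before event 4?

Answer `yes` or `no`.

Initial: VV[0]=[0, 0, 0, 0]
Initial: VV[1]=[0, 0, 0, 0]
Initial: VV[2]=[0, 0, 0, 0]
Initial: VV[3]=[0, 0, 0, 0]
Event 1: SEND 2->0: VV[2][2]++ -> VV[2]=[0, 0, 1, 0], msg_vec=[0, 0, 1, 0]; VV[0]=max(VV[0],msg_vec) then VV[0][0]++ -> VV[0]=[1, 0, 1, 0]
Event 2: LOCAL 3: VV[3][3]++ -> VV[3]=[0, 0, 0, 1]
Event 3: SEND 2->1: VV[2][2]++ -> VV[2]=[0, 0, 2, 0], msg_vec=[0, 0, 2, 0]; VV[1]=max(VV[1],msg_vec) then VV[1][1]++ -> VV[1]=[0, 1, 2, 0]
Event 4: SEND 1->3: VV[1][1]++ -> VV[1]=[0, 2, 2, 0], msg_vec=[0, 2, 2, 0]; VV[3]=max(VV[3],msg_vec) then VV[3][3]++ -> VV[3]=[0, 2, 2, 2]
Event 5: SEND 1->3: VV[1][1]++ -> VV[1]=[0, 3, 2, 0], msg_vec=[0, 3, 2, 0]; VV[3]=max(VV[3],msg_vec) then VV[3][3]++ -> VV[3]=[0, 3, 2, 3]
Event 2 stamp: [0, 0, 0, 1]
Event 4 stamp: [0, 2, 2, 0]
[0, 0, 0, 1] <= [0, 2, 2, 0]? False. Equal? False. Happens-before: False

Answer: no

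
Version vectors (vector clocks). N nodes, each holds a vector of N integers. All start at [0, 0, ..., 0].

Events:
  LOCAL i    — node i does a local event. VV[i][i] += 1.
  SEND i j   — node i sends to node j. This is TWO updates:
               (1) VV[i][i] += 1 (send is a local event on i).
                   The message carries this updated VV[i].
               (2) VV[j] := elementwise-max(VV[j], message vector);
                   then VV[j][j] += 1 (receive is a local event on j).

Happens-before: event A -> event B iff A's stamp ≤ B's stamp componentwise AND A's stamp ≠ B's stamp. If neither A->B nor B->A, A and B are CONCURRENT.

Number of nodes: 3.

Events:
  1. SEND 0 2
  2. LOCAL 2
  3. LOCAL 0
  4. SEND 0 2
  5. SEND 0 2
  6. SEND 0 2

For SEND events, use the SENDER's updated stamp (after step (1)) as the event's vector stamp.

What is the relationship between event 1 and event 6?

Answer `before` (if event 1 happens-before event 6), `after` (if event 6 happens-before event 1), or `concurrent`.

Initial: VV[0]=[0, 0, 0]
Initial: VV[1]=[0, 0, 0]
Initial: VV[2]=[0, 0, 0]
Event 1: SEND 0->2: VV[0][0]++ -> VV[0]=[1, 0, 0], msg_vec=[1, 0, 0]; VV[2]=max(VV[2],msg_vec) then VV[2][2]++ -> VV[2]=[1, 0, 1]
Event 2: LOCAL 2: VV[2][2]++ -> VV[2]=[1, 0, 2]
Event 3: LOCAL 0: VV[0][0]++ -> VV[0]=[2, 0, 0]
Event 4: SEND 0->2: VV[0][0]++ -> VV[0]=[3, 0, 0], msg_vec=[3, 0, 0]; VV[2]=max(VV[2],msg_vec) then VV[2][2]++ -> VV[2]=[3, 0, 3]
Event 5: SEND 0->2: VV[0][0]++ -> VV[0]=[4, 0, 0], msg_vec=[4, 0, 0]; VV[2]=max(VV[2],msg_vec) then VV[2][2]++ -> VV[2]=[4, 0, 4]
Event 6: SEND 0->2: VV[0][0]++ -> VV[0]=[5, 0, 0], msg_vec=[5, 0, 0]; VV[2]=max(VV[2],msg_vec) then VV[2][2]++ -> VV[2]=[5, 0, 5]
Event 1 stamp: [1, 0, 0]
Event 6 stamp: [5, 0, 0]
[1, 0, 0] <= [5, 0, 0]? True
[5, 0, 0] <= [1, 0, 0]? False
Relation: before

Answer: before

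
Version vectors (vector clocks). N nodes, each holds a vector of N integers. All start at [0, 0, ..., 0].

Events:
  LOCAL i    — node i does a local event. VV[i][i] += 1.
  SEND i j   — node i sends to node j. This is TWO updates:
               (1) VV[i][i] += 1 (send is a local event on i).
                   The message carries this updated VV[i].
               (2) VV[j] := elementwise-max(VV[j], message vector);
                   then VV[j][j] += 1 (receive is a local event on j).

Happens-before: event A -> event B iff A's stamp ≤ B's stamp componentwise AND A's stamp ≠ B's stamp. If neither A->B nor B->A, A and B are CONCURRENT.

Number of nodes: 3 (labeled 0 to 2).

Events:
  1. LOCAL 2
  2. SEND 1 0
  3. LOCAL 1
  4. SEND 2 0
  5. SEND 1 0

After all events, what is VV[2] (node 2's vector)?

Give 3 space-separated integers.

Initial: VV[0]=[0, 0, 0]
Initial: VV[1]=[0, 0, 0]
Initial: VV[2]=[0, 0, 0]
Event 1: LOCAL 2: VV[2][2]++ -> VV[2]=[0, 0, 1]
Event 2: SEND 1->0: VV[1][1]++ -> VV[1]=[0, 1, 0], msg_vec=[0, 1, 0]; VV[0]=max(VV[0],msg_vec) then VV[0][0]++ -> VV[0]=[1, 1, 0]
Event 3: LOCAL 1: VV[1][1]++ -> VV[1]=[0, 2, 0]
Event 4: SEND 2->0: VV[2][2]++ -> VV[2]=[0, 0, 2], msg_vec=[0, 0, 2]; VV[0]=max(VV[0],msg_vec) then VV[0][0]++ -> VV[0]=[2, 1, 2]
Event 5: SEND 1->0: VV[1][1]++ -> VV[1]=[0, 3, 0], msg_vec=[0, 3, 0]; VV[0]=max(VV[0],msg_vec) then VV[0][0]++ -> VV[0]=[3, 3, 2]
Final vectors: VV[0]=[3, 3, 2]; VV[1]=[0, 3, 0]; VV[2]=[0, 0, 2]

Answer: 0 0 2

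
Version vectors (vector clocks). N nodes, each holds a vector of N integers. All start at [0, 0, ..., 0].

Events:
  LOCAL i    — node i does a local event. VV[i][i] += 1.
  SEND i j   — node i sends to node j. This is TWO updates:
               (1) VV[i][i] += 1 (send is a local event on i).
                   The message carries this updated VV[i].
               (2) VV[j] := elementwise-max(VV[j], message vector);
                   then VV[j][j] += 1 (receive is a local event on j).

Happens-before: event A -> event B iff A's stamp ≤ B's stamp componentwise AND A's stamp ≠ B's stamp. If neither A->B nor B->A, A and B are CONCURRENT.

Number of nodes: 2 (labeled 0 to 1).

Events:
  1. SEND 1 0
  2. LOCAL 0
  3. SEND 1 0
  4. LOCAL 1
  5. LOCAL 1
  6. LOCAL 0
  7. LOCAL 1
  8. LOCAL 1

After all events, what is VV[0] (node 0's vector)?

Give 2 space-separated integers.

Initial: VV[0]=[0, 0]
Initial: VV[1]=[0, 0]
Event 1: SEND 1->0: VV[1][1]++ -> VV[1]=[0, 1], msg_vec=[0, 1]; VV[0]=max(VV[0],msg_vec) then VV[0][0]++ -> VV[0]=[1, 1]
Event 2: LOCAL 0: VV[0][0]++ -> VV[0]=[2, 1]
Event 3: SEND 1->0: VV[1][1]++ -> VV[1]=[0, 2], msg_vec=[0, 2]; VV[0]=max(VV[0],msg_vec) then VV[0][0]++ -> VV[0]=[3, 2]
Event 4: LOCAL 1: VV[1][1]++ -> VV[1]=[0, 3]
Event 5: LOCAL 1: VV[1][1]++ -> VV[1]=[0, 4]
Event 6: LOCAL 0: VV[0][0]++ -> VV[0]=[4, 2]
Event 7: LOCAL 1: VV[1][1]++ -> VV[1]=[0, 5]
Event 8: LOCAL 1: VV[1][1]++ -> VV[1]=[0, 6]
Final vectors: VV[0]=[4, 2]; VV[1]=[0, 6]

Answer: 4 2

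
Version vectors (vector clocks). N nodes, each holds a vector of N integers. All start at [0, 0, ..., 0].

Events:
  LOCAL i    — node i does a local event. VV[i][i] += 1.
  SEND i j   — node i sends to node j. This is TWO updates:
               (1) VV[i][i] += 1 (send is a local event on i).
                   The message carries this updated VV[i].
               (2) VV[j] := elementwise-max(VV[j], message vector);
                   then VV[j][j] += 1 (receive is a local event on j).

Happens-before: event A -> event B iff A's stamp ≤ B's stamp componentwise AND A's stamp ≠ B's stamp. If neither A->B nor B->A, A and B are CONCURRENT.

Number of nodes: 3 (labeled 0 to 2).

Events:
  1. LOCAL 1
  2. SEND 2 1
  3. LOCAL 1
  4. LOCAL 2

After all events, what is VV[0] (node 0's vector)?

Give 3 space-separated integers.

Initial: VV[0]=[0, 0, 0]
Initial: VV[1]=[0, 0, 0]
Initial: VV[2]=[0, 0, 0]
Event 1: LOCAL 1: VV[1][1]++ -> VV[1]=[0, 1, 0]
Event 2: SEND 2->1: VV[2][2]++ -> VV[2]=[0, 0, 1], msg_vec=[0, 0, 1]; VV[1]=max(VV[1],msg_vec) then VV[1][1]++ -> VV[1]=[0, 2, 1]
Event 3: LOCAL 1: VV[1][1]++ -> VV[1]=[0, 3, 1]
Event 4: LOCAL 2: VV[2][2]++ -> VV[2]=[0, 0, 2]
Final vectors: VV[0]=[0, 0, 0]; VV[1]=[0, 3, 1]; VV[2]=[0, 0, 2]

Answer: 0 0 0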